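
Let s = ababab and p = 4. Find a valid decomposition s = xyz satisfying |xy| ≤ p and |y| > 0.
x = 'a', y = 'ba', z = 'bab'

For s = ababab and p = 4, one valid decomposition is:
- x = 'a' (length 1)
- y = 'ba' (length 2)
- z = 'bab' (length 3)

Verification:
- xyz = 'a' + 'ba' + 'bab' = ababab ✓
- |xy| = 3 ≤ 4 ✓
- |y| = 2 > 0 ✓

All pumping lemma constraints are satisfied.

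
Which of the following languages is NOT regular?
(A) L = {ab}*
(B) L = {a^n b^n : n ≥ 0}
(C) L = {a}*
(B) {a^n b^n : n ≥ 0}

(B) L = {a^n b^n : n ≥ 0} is NOT regular.

The pumping lemma can be used to prove this:
After pumping, the number of a's and b's become unequal

The other languages are regular because they can be recognized by finite automata.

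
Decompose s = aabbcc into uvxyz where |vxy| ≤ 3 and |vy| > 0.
u='aa', v='b', x='b', y='c', z='c'

For s = aabbcc with pumping length p = 3:

One valid decomposition:
- u = 'aa'
- v = 'b'
- x = 'b'
- y = 'c'
- z = 'c'

Verification:
- uvxyz = 'aa' + 'b' + 'b' + 'c' + 'c' = aabbcc ✓
- |vxy| = |'bbc'| = 3 ≤ 3 ✓
- |vy| = |'bc'| = 2 > 0 ✓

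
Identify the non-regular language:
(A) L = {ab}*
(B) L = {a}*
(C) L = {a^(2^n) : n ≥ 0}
(C) {a^(2^n) : n ≥ 0}

(C) L = {a^(2^n) : n ≥ 0} is NOT regular.

The pumping lemma can be used to prove this:
After pumping, length is no longer a power of 2

The other languages are regular because they can be recognized by finite automata.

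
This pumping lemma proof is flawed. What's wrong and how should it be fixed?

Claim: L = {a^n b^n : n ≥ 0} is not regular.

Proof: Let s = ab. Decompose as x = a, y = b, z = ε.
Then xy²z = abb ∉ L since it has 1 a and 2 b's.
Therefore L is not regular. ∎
Error: The string s = ab might be shorter than the pumping length p.

Correction: Choose s = a^p b^p to ensure |s| ≥ p. Also, the decomposition is wrong: with |xy| ≤ p, y cannot include b's when s starts with p a's.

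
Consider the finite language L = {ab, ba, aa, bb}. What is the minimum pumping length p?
p = 3

For a finite language L, the pumping lemma holds vacuously if p > max|s| for s ∈ L.

The longest string in L = {ab, ba, aa, bb} has length 2.
If p = 3, then no string s ∈ L has |s| ≥ p, so the condition is vacuously true.

The minimum pumping length is p = 3.

Why no smaller p works: for any p ≤ 2, the longest string s ∈ L has |s| = 2 ≥ p, so it would
have to be pumpable; but pumping up (i = 2, 3, ...) produces ever longer strings, which cannot all lie in the
finite language L. So the pumping property fails for every p ≤ 2.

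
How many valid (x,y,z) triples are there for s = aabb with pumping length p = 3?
6

For s = 'aabb' with pumping length p = 3:

Constraints: |xy| ≤ 3, |y| > 0

Valid decompositions (|xy| ≤ p, |y| ≥ 1):
  • x='', y='a', z='abb'
  • x='a', y='a', z='bb'
  • x='', y='aa', z='bb'
  • x='aa', y='b', z='b'
  • x='a', y='ab', z='b'
  • x='', y='aab', z='b'

Total count: 6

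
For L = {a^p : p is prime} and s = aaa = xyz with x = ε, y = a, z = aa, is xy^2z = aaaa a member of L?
No

xy²z = ε · aa · aa = aaaa.
aaaa has length 4 = 2 × 2, which is not prime, so it is not in L.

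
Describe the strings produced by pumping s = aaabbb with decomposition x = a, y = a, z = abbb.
{xy^i z : i ≥ 0} = {a^(2+i) b^3 : i ≥ 0} = {aabbb, aaabbb, aaaabbb, ...}

With x = a, y = a, z = abbb: Starting with aaabbb and pumping the second 'a', we get strings with 2+i a's followed by 3 b's for i = 0, 1, 2, ...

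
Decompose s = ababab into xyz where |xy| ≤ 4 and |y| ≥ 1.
x = 'aba', y = 'b', z = 'ab'

For s = ababab and p = 4, one valid decomposition is:
- x = 'aba' (length 3)
- y = 'b' (length 1)
- z = 'ab' (length 2)

Verification:
- xyz = 'aba' + 'b' + 'ab' = ababab ✓
- |xy| = 4 ≤ 4 ✓
- |y| = 1 > 0 ✓

All pumping lemma constraints are satisfied.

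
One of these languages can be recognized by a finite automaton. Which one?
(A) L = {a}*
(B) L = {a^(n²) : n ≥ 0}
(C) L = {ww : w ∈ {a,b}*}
(A) {a}*

(A) L = {a}* is regular.

This can be recognized by a finite automaton (DFA/NFA).
Regular expressions like {a}* define regular languages.

The other choices are not regular:
- {a^(n²) : n ≥ 0}: After pumping, length is no longer a perfect square
- {ww : w ∈ {a,b}*}: After pumping, the two halves no longer match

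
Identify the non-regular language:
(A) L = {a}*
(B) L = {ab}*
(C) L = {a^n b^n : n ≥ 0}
(C) {a^n b^n : n ≥ 0}

(C) L = {a^n b^n : n ≥ 0} is NOT regular.

The pumping lemma can be used to prove this:
After pumping, the number of a's and b's become unequal

The other languages are regular because they can be recognized by finite automata.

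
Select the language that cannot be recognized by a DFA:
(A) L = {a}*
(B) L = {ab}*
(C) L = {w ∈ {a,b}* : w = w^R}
(C) {w ∈ {a,b}* : w = w^R}

(C) L = {w ∈ {a,b}* : w = w^R} is NOT regular.

The pumping lemma can be used to prove this:
After pumping, the string is no longer symmetric

The other languages are regular because they can be recognized by finite automata.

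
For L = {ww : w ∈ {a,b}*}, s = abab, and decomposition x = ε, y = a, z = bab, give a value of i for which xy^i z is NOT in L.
i = 3

xy³z = ε · aaa · bab = aaabab; aaabab has length 6; its halves are aaa and bab, which differ, so it is not in L.
(Other choices also work, e.g. i = 0, 2; only i = 1 is guaranteed to stay in L since xy¹z = s.)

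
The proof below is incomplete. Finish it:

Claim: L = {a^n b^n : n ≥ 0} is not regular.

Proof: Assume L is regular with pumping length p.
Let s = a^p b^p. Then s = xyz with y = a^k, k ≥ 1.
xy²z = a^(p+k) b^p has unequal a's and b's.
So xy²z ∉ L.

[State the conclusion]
This contradicts the pumping lemma for regular languages,
which guarantees xy^i z ∈ L for all i ≥ 0.

Since our assumption that L is regular leads to a contradiction,
we conclude that L = {a^n b^n : n ≥ 0} is NOT regular. ∎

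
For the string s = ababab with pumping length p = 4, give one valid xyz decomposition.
x = '', y = 'abab', z = 'ab'

For s = ababab and p = 4, one valid decomposition is:
- x = '' (length 0)
- y = 'abab' (length 4)
- z = 'ab' (length 2)

Verification:
- xyz = '' + 'abab' + 'ab' = ababab ✓
- |xy| = 4 ≤ 4 ✓
- |y| = 4 > 0 ✓

All pumping lemma constraints are satisfied.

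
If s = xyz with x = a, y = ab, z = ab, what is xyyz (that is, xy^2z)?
aababab

Given x = 'a', y = 'ab', z = 'ab' and i = 2:

xy^2z = x + y·y·...·y (2 times) + z
       = 'a' + 'ab'^2 + 'ab'
       = 'a' + 'abab' + 'ab'
       = 'aababab'

The pumped string is 'aababab' with length 7.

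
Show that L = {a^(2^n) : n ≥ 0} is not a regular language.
Assume for contradiction that L is regular, and let p ≥ 1 be the pumping length given by the pumping lemma.
Choose s = a^(2^p). Then s ∈ L and |s| = 2^p ≥ p.
By the pumping lemma, s = xyz for some x, y, z with |xy| ≤ p, |y| ≥ 1, and xy^i z ∈ L for every i ≥ 0.
Here y = a^k for some k with 1 ≤ k ≤ |xy| ≤ p, and p < 2^p.

Take i = 2: |xy²z| = 2^p + k.
Now 2^p < 2^p + k ≤ 2^p + p < 2^p + 2^p = 2^(p+1).
So |xy²z| lies strictly between the consecutive powers of two 2^p and 2^(p+1), hence is not a power of 2, and xy²z ∉ L.

This contradicts the pumping lemma, which requires xy^i z ∈ L for all i ≥ 0.
Hence L = {a^(2^n) : n ≥ 0} is not regular. ∎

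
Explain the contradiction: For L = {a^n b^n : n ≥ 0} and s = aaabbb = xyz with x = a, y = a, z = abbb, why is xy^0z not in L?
xy⁰z = aabbb ∉ L

Pumping with i = 0 replaces y = a by y⁰ = ε:
- Original: s = xyz = aaabbb; aaabbb = a^3 b^3 has equal counts (3 = 3), so it is in L
- Pumped: xy⁰z = a · ε · abbb = aabbb
- aabbb has 2 a's and 3 b's; 2 ≠ 3, so it is not in L

The pumping lemma would require xy⁰z ∈ L, so this decomposition yields a contradiction.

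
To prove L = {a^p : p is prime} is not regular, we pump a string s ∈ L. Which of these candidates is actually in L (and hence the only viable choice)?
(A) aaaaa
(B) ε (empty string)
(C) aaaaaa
(A) aaaaa

The pumping lemma is applied to a string s that lies in L, so first check membership of each option:
- (A) aaaaa has length 5, which is prime, so it is in L ✓
- (B) ε has length 0, which is not prime, so it is not in L ✗
- (C) aaaaaa has length 6 = 2 × 3, which is not prime, so it is not in L ✗

Only (A) aaaaa is in L, so it is the only candidate that could play the role of s.
(In a complete proof one picks s in terms of the pumping length p so that |s| ≥ p is guaranteed; a fixed string like aaaaa illustrates the shape of such an s.)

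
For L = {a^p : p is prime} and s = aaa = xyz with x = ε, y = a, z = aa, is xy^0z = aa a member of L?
Yes

xy⁰z = ε · ε · aa = aa.
aa has length 2, which is prime, so it is in L.
(A single pumped string landing in L is not a contradiction by itself; a non-regularity proof needs some i for which xy^i z ∉ L, for every admissible decomposition.)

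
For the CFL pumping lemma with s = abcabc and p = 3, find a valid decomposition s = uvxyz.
u='ab', v='c', x='a', y='b', z='c'

For s = abcabc with pumping length p = 3:

One valid decomposition:
- u = 'ab'
- v = 'c'
- x = 'a'
- y = 'b'
- z = 'c'

Verification:
- uvxyz = 'ab' + 'c' + 'a' + 'b' + 'c' = abcabc ✓
- |vxy| = |'cab'| = 3 ≤ 3 ✓
- |vy| = |'cb'| = 2 > 0 ✓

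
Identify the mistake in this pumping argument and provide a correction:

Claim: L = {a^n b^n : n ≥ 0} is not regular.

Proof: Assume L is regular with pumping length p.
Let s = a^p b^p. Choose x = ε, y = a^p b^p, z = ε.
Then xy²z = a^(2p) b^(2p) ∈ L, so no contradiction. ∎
Error: The decomposition violates |xy| ≤ p. With y = a^p b^p, |xy| = |y| = 2p > p. (The proof also miscomputes xy²z, which would be a^p b^p a^p b^p rather than a^(2p) b^(2p), and it wrongly treats one harmless decomposition as settling the matter — the prover does not get to choose the decomposition.)

Correction: The pumping lemma requires |xy| ≤ p, and the argument must handle every decomposition satisfying |xy| ≤ p, |y| ≥ 1. Since s starts with p a's, any such y consists only of a's, say y = a^k with k ≥ 1. Then xy²z = a^(p+k) b^p has unequal numbers of a's and b's, so xy²z ∉ L — the required contradiction.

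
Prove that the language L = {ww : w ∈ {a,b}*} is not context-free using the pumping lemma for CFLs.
Assume for contradiction that L is context-free, and let p ≥ 1 be the pumping length given by the pumping lemma for CFLs.
Choose s = a^p b^p a^p b^p. Then s ∈ L (take w = a^p b^p) and |s| = 4p ≥ p.
By the CFL pumping lemma, s = uvxyz for some u, v, x, y, z with |vxy| ≤ p, |vy| ≥ 1, and uv^i xy^i z ∈ L for every i ≥ 0.

Write s as four blocks A₁ B₁ A₂ B₂ with A₁ = A₂ = a^p and B₁ = B₂ = b^p. Since |vxy| ≤ p, the window vxy lies inside at most two adjacent blocks. Take i = 0 and let t = uxz, so |t| = 4p − |vy| with 1 ≤ |vy| ≤ p. If |t| is odd, t ∉ L immediately, so assume |vy| is even (hence |vy| ≥ 2) and |t|/2 = 2p − |vy|/2, which satisfies p ≤ |t|/2 ≤ 2p − 1.

Case 1 (vxy inside A₁B₁): t = a^(p−j) b^(p−l) a^p b^p with j + l = |vy|. The second half of t has length < 2p, so it is a suffix of the trailing a^p b^p and ends in b; the first half is a^(p−j) b^(p−l) a^((j+l)/2), which ends in a because (j+l)/2 ≥ 1. The halves differ, so t ∉ L.

Case 2 (vxy inside B₁A₂, straddling the middle): t = a^p b^(p−j) a^(p−l) b^p with j + l = |vy|. If t = ww, then w is a prefix of t of length ≥ p, so w begins with a^p; and w is a suffix of t of length ≥ p, so w ends with b^p. That forces |w| ≥ 2p, contradicting |w| = |t|/2 ≤ 2p − 1. So t ∉ L.

Case 3 (vxy inside A₂B₂): t = a^p b^p a^(p−j) b^(p−l) with j + l = |vy|. The first half of t is a prefix of a^p b^p, so it begins with a; the second half is b^((j+l)/2) a^(p−j) b^(p−l), which begins with b. The halves differ, so t ∉ L.

In every case uv⁰xy⁰z = uxz ∉ L.

This contradicts the CFL pumping lemma, which requires uv^i xy^i z ∈ L for all i ≥ 0.
Hence L = {ww : w ∈ {a,b}*} is not context-free. ∎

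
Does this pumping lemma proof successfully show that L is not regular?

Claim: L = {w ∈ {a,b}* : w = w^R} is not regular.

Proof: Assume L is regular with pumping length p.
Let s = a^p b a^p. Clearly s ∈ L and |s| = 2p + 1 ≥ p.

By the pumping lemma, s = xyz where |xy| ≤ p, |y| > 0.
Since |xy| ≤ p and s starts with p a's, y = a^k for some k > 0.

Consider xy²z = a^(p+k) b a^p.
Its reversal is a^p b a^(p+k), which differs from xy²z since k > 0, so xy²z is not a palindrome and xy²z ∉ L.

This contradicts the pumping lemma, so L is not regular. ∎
The proof is correct.

This proof is valid because:
1. s = a^p b a^p is in L and is chosen in terms of p, so |s| ≥ p holds for every p
2. The decomposition analysis is correct: |xy| ≤ p forces y to lie inside the leading a's
3. The contradiction is valid: a^(p+k) b a^p has more a's before the b than after it, so it is not a palindrome
4. The conclusion follows logically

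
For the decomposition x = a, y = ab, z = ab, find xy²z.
aababab

Given x = 'a', y = 'ab', z = 'ab' and i = 2:

xy^2z = x + y·y·...·y (2 times) + z
       = 'a' + 'ab'^2 + 'ab'
       = 'a' + 'abab' + 'ab'
       = 'aababab'

The pumped string is 'aababab' with length 7.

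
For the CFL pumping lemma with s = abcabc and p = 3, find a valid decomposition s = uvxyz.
u='ab', v='c', x='a', y='b', z='c'

For s = abcabc with pumping length p = 3:

One valid decomposition:
- u = 'ab'
- v = 'c'
- x = 'a'
- y = 'b'
- z = 'c'

Verification:
- uvxyz = 'ab' + 'c' + 'a' + 'b' + 'c' = abcabc ✓
- |vxy| = |'cab'| = 3 ≤ 3 ✓
- |vy| = |'cb'| = 2 > 0 ✓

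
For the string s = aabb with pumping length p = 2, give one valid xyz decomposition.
x = 'a', y = 'a', z = 'bb'

For s = aabb and p = 2, one valid decomposition is:
- x = 'a' (length 1)
- y = 'a' (length 1)
- z = 'bb' (length 2)

Verification:
- xyz = 'a' + 'a' + 'bb' = aabb ✓
- |xy| = 2 ≤ 2 ✓
- |y| = 1 > 0 ✓

All pumping lemma constraints are satisfied.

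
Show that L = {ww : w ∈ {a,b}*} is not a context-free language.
Assume for contradiction that L is context-free, and let p ≥ 1 be the pumping length given by the pumping lemma for CFLs.
Choose s = a^p b^p a^p b^p. Then s ∈ L (take w = a^p b^p) and |s| = 4p ≥ p.
By the CFL pumping lemma, s = uvxyz for some u, v, x, y, z with |vxy| ≤ p, |vy| ≥ 1, and uv^i xy^i z ∈ L for every i ≥ 0.

Write s as four blocks A₁ B₁ A₂ B₂ with A₁ = A₂ = a^p and B₁ = B₂ = b^p. Since |vxy| ≤ p, the window vxy lies inside at most two adjacent blocks. Take i = 0 and let t = uxz, so |t| = 4p − |vy| with 1 ≤ |vy| ≤ p. If |t| is odd, t ∉ L immediately, so assume |vy| is even (hence |vy| ≥ 2) and |t|/2 = 2p − |vy|/2, which satisfies p ≤ |t|/2 ≤ 2p − 1.

Case 1 (vxy inside A₁B₁): t = a^(p−j) b^(p−l) a^p b^p with j + l = |vy|. The second half of t has length < 2p, so it is a suffix of the trailing a^p b^p and ends in b; the first half is a^(p−j) b^(p−l) a^((j+l)/2), which ends in a because (j+l)/2 ≥ 1. The halves differ, so t ∉ L.

Case 2 (vxy inside B₁A₂, straddling the middle): t = a^p b^(p−j) a^(p−l) b^p with j + l = |vy|. If t = ww, then w is a prefix of t of length ≥ p, so w begins with a^p; and w is a suffix of t of length ≥ p, so w ends with b^p. That forces |w| ≥ 2p, contradicting |w| = |t|/2 ≤ 2p − 1. So t ∉ L.

Case 3 (vxy inside A₂B₂): t = a^p b^p a^(p−j) b^(p−l) with j + l = |vy|. The first half of t is a prefix of a^p b^p, so it begins with a; the second half is b^((j+l)/2) a^(p−j) b^(p−l), which begins with b. The halves differ, so t ∉ L.

In every case uv⁰xy⁰z = uxz ∉ L.

This contradicts the CFL pumping lemma, which requires uv^i xy^i z ∈ L for all i ≥ 0.
Hence L = {ww : w ∈ {a,b}*} is not context-free. ∎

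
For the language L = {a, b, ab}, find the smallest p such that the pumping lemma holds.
p = 3

For a finite language L, the pumping lemma holds vacuously if p > max|s| for s ∈ L.

The longest string in L = {a, b, ab} has length 2.
If p = 3, then no string s ∈ L has |s| ≥ p, so the condition is vacuously true.

The minimum pumping length is p = 3.

Why no smaller p works: for any p ≤ 2, the longest string s ∈ L has |s| = 2 ≥ p, so it would
have to be pumpable; but pumping up (i = 2, 3, ...) produces ever longer strings, which cannot all lie in the
finite language L. So the pumping property fails for every p ≤ 2.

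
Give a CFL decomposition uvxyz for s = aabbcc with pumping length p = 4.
u='a', v='a', x='bb', y='c', z='c'

For s = aabbcc with pumping length p = 4:

One valid decomposition:
- u = 'a'
- v = 'a'
- x = 'bb'
- y = 'c'
- z = 'c'

Verification:
- uvxyz = 'a' + 'a' + 'bb' + 'c' + 'c' = aabbcc ✓
- |vxy| = |'abbc'| = 4 ≤ 4 ✓
- |vy| = |'ac'| = 2 > 0 ✓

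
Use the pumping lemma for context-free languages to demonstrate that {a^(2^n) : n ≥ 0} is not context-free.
Assume for contradiction that L is context-free, and let p ≥ 1 be the pumping length given by the pumping lemma for CFLs.
Choose s = a^(2^p). Then s ∈ L and |s| = 2^p ≥ p.
By the CFL pumping lemma, s = uvxyz for some u, v, x, y, z with |vxy| ≤ p, |vy| ≥ 1, and uv^i xy^i z ∈ L for every i ≥ 0.
All symbols are a's, so only lengths matter: let k = |vy|, with 1 ≤ k ≤ |vxy| ≤ p < 2^p.

Take i = 2: |uv²xy²z| = 2^p + k, and 2^p < 2^p + k < 2^p + 2^p = 2^(p+1).
So the length lies strictly between consecutive powers of two and is not a power of 2; uv²xy²z ∉ L.

This contradicts the CFL pumping lemma, which requires uv^i xy^i z ∈ L for all i ≥ 0.
Hence L = {a^(2^n) : n ≥ 0} is not context-free. ∎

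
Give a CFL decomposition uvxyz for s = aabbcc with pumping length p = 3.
u='aa', v='b', x='b', y='c', z='c'

For s = aabbcc with pumping length p = 3:

One valid decomposition:
- u = 'aa'
- v = 'b'
- x = 'b'
- y = 'c'
- z = 'c'

Verification:
- uvxyz = 'aa' + 'b' + 'b' + 'c' + 'c' = aabbcc ✓
- |vxy| = |'bbc'| = 3 ≤ 3 ✓
- |vy| = |'bc'| = 2 > 0 ✓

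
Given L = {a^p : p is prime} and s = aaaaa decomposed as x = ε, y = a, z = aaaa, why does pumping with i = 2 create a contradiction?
xy²z = aaaaaa ∉ L

Pumping with i = 2 replaces y = a by y² = aa:
- Original: s = xyz = aaaaa; aaaaa has length 5, which is prime, so it is in L
- Pumped: xy²z = ε · aa · aaaa = aaaaaa
- aaaaaa has length 6 = 2 × 3, which is not prime, so it is not in L

The pumping lemma would require xy²z ∈ L, so this decomposition yields a contradiction.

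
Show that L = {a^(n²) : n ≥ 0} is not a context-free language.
Assume for contradiction that L is context-free, and let p ≥ 1 be the pumping length given by the pumping lemma for CFLs.
Choose s = a^(p²). Then s ∈ L and |s| = p² ≥ p.
By the CFL pumping lemma, s = uvxyz for some u, v, x, y, z with |vxy| ≤ p, |vy| ≥ 1, and uv^i xy^i z ∈ L for every i ≥ 0.
All symbols are a's, so only lengths matter: let k = |vy|, with 1 ≤ k ≤ |vxy| ≤ p.

Take i = 2: |uv²xy²z| = p² + k, and p² < p² + k ≤ p² + p < (p + 1)².
So the length lies strictly between consecutive squares and is not a perfect square; uv²xy²z ∉ L.

This contradicts the CFL pumping lemma, which requires uv^i xy^i z ∈ L for all i ≥ 0.
Hence L = {a^(n²) : n ≥ 0} is not context-free. ∎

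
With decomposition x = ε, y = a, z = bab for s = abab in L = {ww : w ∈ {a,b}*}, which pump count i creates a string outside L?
i = 3

xy³z = ε · aaa · bab = aaabab; aaabab has length 6; its halves are aaa and bab, which differ, so it is not in L.
(Other choices also work, e.g. i = 0, 2; only i = 1 is guaranteed to stay in L since xy¹z = s.)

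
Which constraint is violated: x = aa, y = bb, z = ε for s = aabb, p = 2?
Violated: |xy| ≤ p

The decomposition x = aa, y = bb, z = ε for s = aabb with p = 2
violates the constraint: |xy| ≤ p

|xy| = |aabb| = 4 > 2 = p. The decomposition puts too many characters in xy.

Pumping lemma constraints:
1. xyz = s (decomposition is valid)
2. |xy| ≤ p
3. |y| > 0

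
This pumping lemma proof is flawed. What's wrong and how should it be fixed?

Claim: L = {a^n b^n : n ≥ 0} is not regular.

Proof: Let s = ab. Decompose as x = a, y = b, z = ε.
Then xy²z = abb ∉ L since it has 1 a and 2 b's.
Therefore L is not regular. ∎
Error: The string s = ab might be shorter than the pumping length p.

Correction: Choose s = a^p b^p to ensure |s| ≥ p. Also, the decomposition is wrong: with |xy| ≤ p, y cannot include b's when s starts with p a's.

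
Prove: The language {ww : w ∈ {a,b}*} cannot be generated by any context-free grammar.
Assume for contradiction that L is context-free, and let p ≥ 1 be the pumping length given by the pumping lemma for CFLs.
Choose s = a^p b^p a^p b^p. Then s ∈ L (take w = a^p b^p) and |s| = 4p ≥ p.
By the CFL pumping lemma, s = uvxyz for some u, v, x, y, z with |vxy| ≤ p, |vy| ≥ 1, and uv^i xy^i z ∈ L for every i ≥ 0.

Write s as four blocks A₁ B₁ A₂ B₂ with A₁ = A₂ = a^p and B₁ = B₂ = b^p. Since |vxy| ≤ p, the window vxy lies inside at most two adjacent blocks. Take i = 0 and let t = uxz, so |t| = 4p − |vy| with 1 ≤ |vy| ≤ p. If |t| is odd, t ∉ L immediately, so assume |vy| is even (hence |vy| ≥ 2) and |t|/2 = 2p − |vy|/2, which satisfies p ≤ |t|/2 ≤ 2p − 1.

Case 1 (vxy inside A₁B₁): t = a^(p−j) b^(p−l) a^p b^p with j + l = |vy|. The second half of t has length < 2p, so it is a suffix of the trailing a^p b^p and ends in b; the first half is a^(p−j) b^(p−l) a^((j+l)/2), which ends in a because (j+l)/2 ≥ 1. The halves differ, so t ∉ L.

Case 2 (vxy inside B₁A₂, straddling the middle): t = a^p b^(p−j) a^(p−l) b^p with j + l = |vy|. If t = ww, then w is a prefix of t of length ≥ p, so w begins with a^p; and w is a suffix of t of length ≥ p, so w ends with b^p. That forces |w| ≥ 2p, contradicting |w| = |t|/2 ≤ 2p − 1. So t ∉ L.

Case 3 (vxy inside A₂B₂): t = a^p b^p a^(p−j) b^(p−l) with j + l = |vy|. The first half of t is a prefix of a^p b^p, so it begins with a; the second half is b^((j+l)/2) a^(p−j) b^(p−l), which begins with b. The halves differ, so t ∉ L.

In every case uv⁰xy⁰z = uxz ∉ L.

This contradicts the CFL pumping lemma, which requires uv^i xy^i z ∈ L for all i ≥ 0.
Hence L = {ww : w ∈ {a,b}*} is not context-free. ∎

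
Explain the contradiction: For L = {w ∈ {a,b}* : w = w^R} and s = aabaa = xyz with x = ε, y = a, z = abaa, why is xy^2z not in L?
xy²z = aaabaa ∉ L

Pumping with i = 2 replaces y = a by y² = aa:
- Original: s = xyz = aabaa; aabaa reversed is aabaa, the same string, so it is a palindrome and is in L
- Pumped: xy²z = ε · aa · abaa = aaabaa
- aaabaa reversed is aabaaa ≠ aaabaa, so it is not a palindrome and is not in L

The pumping lemma would require xy²z ∈ L, so this decomposition yields a contradiction.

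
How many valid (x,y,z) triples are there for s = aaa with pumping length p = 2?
3

For s = 'aaa' with pumping length p = 2:

Constraints: |xy| ≤ 2, |y| > 0

Valid decompositions (|xy| ≤ p, |y| ≥ 1):
  • x='', y='a', z='aa'
  • x='a', y='a', z='a'
  • x='', y='aa', z='a'

Total count: 3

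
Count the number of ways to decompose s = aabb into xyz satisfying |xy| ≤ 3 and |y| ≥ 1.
6

For s = 'aabb' with pumping length p = 3:

Constraints: |xy| ≤ 3, |y| > 0

Valid decompositions (|xy| ≤ p, |y| ≥ 1):
  • x='', y='a', z='abb'
  • x='a', y='a', z='bb'
  • x='', y='aa', z='bb'
  • x='aa', y='b', z='b'
  • x='a', y='ab', z='b'
  • x='', y='aab', z='b'

Total count: 6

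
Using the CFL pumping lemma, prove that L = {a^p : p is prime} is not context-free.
Assume for contradiction that L is context-free, and let p ≥ 1 be the pumping length given by the pumping lemma for CFLs.
Choose a prime q with q ≥ p and let s = a^q. Then s ∈ L and |s| = q ≥ p.
By the CFL pumping lemma, s = uvxyz for some u, v, x, y, z with |vxy| ≤ p, |vy| ≥ 1, and uv^i xy^i z ∈ L for every i ≥ 0.
All symbols are a's, so only lengths matter: let k = |vy|, with 1 ≤ k ≤ p. Then |uv^i xy^i z| = q + (i − 1)k.

Take i = q + 1: the length is q + qk = q(k + 1).
Both factors satisfy q ≥ 2 and k + 1 ≥ 2, so q(k + 1) is composite and uv^(q+1) xy^(q+1) z ∉ L.

This contradicts the CFL pumping lemma, which requires uv^i xy^i z ∈ L for all i ≥ 0.
Hence L = {a^p : p is prime} is not context-free. ∎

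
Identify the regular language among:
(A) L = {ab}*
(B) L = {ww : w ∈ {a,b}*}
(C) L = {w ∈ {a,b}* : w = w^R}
(A) {ab}*

(A) L = {ab}* is regular.

This can be recognized by a finite automaton (DFA/NFA).
Regular expressions like {ab}* define regular languages.

The other choices are not regular:
- {ww : w ∈ {a,b}*}: After pumping, the two halves no longer match
- {w ∈ {a,b}* : w = w^R}: After pumping, the string is no longer symmetric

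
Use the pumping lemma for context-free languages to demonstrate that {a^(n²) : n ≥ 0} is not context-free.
Assume for contradiction that L is context-free, and let p ≥ 1 be the pumping length given by the pumping lemma for CFLs.
Choose s = a^(p²). Then s ∈ L and |s| = p² ≥ p.
By the CFL pumping lemma, s = uvxyz for some u, v, x, y, z with |vxy| ≤ p, |vy| ≥ 1, and uv^i xy^i z ∈ L for every i ≥ 0.
All symbols are a's, so only lengths matter: let k = |vy|, with 1 ≤ k ≤ |vxy| ≤ p.

Take i = 2: |uv²xy²z| = p² + k, and p² < p² + k ≤ p² + p < (p + 1)².
So the length lies strictly between consecutive squares and is not a perfect square; uv²xy²z ∉ L.

This contradicts the CFL pumping lemma, which requires uv^i xy^i z ∈ L for all i ≥ 0.
Hence L = {a^(n²) : n ≥ 0} is not context-free. ∎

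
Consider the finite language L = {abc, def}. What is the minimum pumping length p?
p = 4

For a finite language L, the pumping lemma holds vacuously if p > max|s| for s ∈ L.

The longest string in L = {abc, def} has length 3.
If p = 4, then no string s ∈ L has |s| ≥ p, so the condition is vacuously true.

The minimum pumping length is p = 4.

Why no smaller p works: for any p ≤ 3, the longest string s ∈ L has |s| = 3 ≥ p, so it would
have to be pumpable; but pumping up (i = 2, 3, ...) produces ever longer strings, which cannot all lie in the
finite language L. So the pumping property fails for every p ≤ 3.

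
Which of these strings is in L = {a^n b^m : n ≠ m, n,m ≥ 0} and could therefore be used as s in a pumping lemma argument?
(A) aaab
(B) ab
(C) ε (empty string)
(A) aaab

The pumping lemma is applied to a string s that lies in L, so first check membership of each option:
- (A) aaab = a^3 b^1 with 3 ≠ 1, so it is in L ✓
- (B) ab = a^1 b^1 has n = m = 1, so it is not in L ✗
- (C) ε = a^0 b^0 has n = m = 0, so it is not in L ✗

Only (A) aaab is in L, so it is the only candidate that could play the role of s.
(In a complete proof one picks s in terms of the pumping length p so that |s| ≥ p is guaranteed; a fixed string like aaab illustrates the shape of such an s.)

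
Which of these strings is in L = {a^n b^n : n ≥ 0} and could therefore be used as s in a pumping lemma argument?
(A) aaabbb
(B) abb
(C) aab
(A) aaabbb

The pumping lemma is applied to a string s that lies in L, so first check membership of each option:
- (A) aaabbb = a^3 b^3 has equal counts (3 = 3), so it is in L ✓
- (B) abb has 1 a's and 2 b's; 1 ≠ 2, so it is not in L ✗
- (C) aab has 2 a's and 1 b's; 2 ≠ 1, so it is not in L ✗

Only (A) aaabbb is in L, so it is the only candidate that could play the role of s.
(In a complete proof one picks s in terms of the pumping length p so that |s| ≥ p is guaranteed; a fixed string like aaabbb illustrates the shape of such an s.)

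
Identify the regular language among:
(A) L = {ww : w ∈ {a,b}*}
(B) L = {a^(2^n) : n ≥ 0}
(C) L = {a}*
(C) {a}*

(C) L = {a}* is regular.

This can be recognized by a finite automaton (DFA/NFA).
Regular expressions like {a}* define regular languages.

The other choices are not regular:
- {ww : w ∈ {a,b}*}: After pumping, the two halves no longer match
- {a^(2^n) : n ≥ 0}: After pumping, length is no longer a power of 2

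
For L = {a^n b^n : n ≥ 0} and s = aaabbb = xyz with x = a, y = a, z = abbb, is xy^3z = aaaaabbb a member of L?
No

xy³z = a · aaa · abbb = aaaaabbb.
aaaaabbb has 5 a's and 3 b's; 5 ≠ 3, so it is not in L.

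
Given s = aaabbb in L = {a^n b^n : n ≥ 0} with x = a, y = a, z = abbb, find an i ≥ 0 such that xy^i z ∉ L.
i = 0

xy⁰z = a · ε · abbb = aabbb; aabbb has 2 a's and 3 b's; 2 ≠ 3, so it is not in L.
(Other choices also work, e.g. i = 2, 3; only i = 1 is guaranteed to stay in L since xy¹z = s.)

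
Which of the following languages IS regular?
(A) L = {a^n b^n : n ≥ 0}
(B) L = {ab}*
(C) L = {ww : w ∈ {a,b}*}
(B) {ab}*

(B) L = {ab}* is regular.

This can be recognized by a finite automaton (DFA/NFA).
Regular expressions like {ab}* define regular languages.

The other choices are not regular:
- {ww : w ∈ {a,b}*}: After pumping, the two halves no longer match
- {a^n b^n : n ≥ 0}: After pumping, the number of a's and b's become unequal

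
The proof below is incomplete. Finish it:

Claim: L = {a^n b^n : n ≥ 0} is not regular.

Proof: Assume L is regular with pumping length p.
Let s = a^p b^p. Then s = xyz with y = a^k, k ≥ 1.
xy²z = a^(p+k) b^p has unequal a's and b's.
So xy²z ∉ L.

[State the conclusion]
This contradicts the pumping lemma for regular languages,
which guarantees xy^i z ∈ L for all i ≥ 0.

Since our assumption that L is regular leads to a contradiction,
we conclude that L = {a^n b^n : n ≥ 0} is NOT regular. ∎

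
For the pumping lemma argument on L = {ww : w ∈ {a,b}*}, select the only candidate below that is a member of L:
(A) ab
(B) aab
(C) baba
(C) baba

The pumping lemma is applied to a string s that lies in L, so first check membership of each option:
- (A) ab has length 2; its halves are a and b, which differ, so it is not in L ✗
- (B) aab has odd length 3, so it cannot be written as ww and is not in L ✗
- (C) baba splits into halves ba · ba, which are equal, so it is in L (w = ba) ✓

Only (C) baba is in L, so it is the only candidate that could play the role of s.
(In a complete proof one picks s in terms of the pumping length p so that |s| ≥ p is guaranteed; a fixed string like baba illustrates the shape of such an s.)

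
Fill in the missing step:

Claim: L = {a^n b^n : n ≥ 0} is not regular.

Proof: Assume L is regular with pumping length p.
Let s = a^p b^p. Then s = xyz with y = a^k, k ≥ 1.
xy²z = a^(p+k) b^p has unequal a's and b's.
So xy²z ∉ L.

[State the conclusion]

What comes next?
This contradicts the pumping lemma for regular languages,
which guarantees xy^i z ∈ L for all i ≥ 0.

Since our assumption that L is regular leads to a contradiction,
we conclude that L = {a^n b^n : n ≥ 0} is NOT regular. ∎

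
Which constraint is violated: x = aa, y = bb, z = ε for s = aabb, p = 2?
Violated: |xy| ≤ p

The decomposition x = aa, y = bb, z = ε for s = aabb with p = 2
violates the constraint: |xy| ≤ p

|xy| = |aabb| = 4 > 2 = p. The decomposition puts too many characters in xy.

Pumping lemma constraints:
1. xyz = s (decomposition is valid)
2. |xy| ≤ p
3. |y| > 0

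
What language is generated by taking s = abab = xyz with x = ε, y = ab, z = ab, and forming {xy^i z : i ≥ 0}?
{xy^i z : i ≥ 0} = {(ab)^(i+1) : i ≥ 0} = {ab, abab, ababab, ...}

With x = ε, y = ab, z = ab: Pumping 'ab' gives strings of alternating a's and b's.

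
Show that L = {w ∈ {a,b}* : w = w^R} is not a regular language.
Assume for contradiction that L is regular, and let p ≥ 1 be the pumping length given by the pumping lemma.
Choose s = a^p b a^p. Then s ∈ L (it reads the same in both directions) and |s| = 2p + 1 ≥ p.
By the pumping lemma, s = xyz for some x, y, z with |xy| ≤ p, |y| ≥ 1, and xy^i z ∈ L for every i ≥ 0.
Since |xy| ≤ p and the first p symbols of s are all a's, y = a^k for some k with 1 ≤ k ≤ p.

Take i = 2: xy²z = a^(p + k) b a^p.
Its reversal is a^p b a^(p + k). These differ because the block of a's before the unique b has length p + k in one and p in the other, and p + k ≠ p since k ≥ 1. So xy²z is not a palindrome, i.e. xy²z ∉ L.

This contradicts the pumping lemma, which requires xy^i z ∈ L for all i ≥ 0.
Hence L = {w ∈ {a,b}* : w = w^R} is not regular. ∎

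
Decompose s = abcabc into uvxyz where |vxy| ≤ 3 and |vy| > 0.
u='ab', v='c', x='a', y='b', z='c'

For s = abcabc with pumping length p = 3:

One valid decomposition:
- u = 'ab'
- v = 'c'
- x = 'a'
- y = 'b'
- z = 'c'

Verification:
- uvxyz = 'ab' + 'c' + 'a' + 'b' + 'c' = abcabc ✓
- |vxy| = |'cab'| = 3 ≤ 3 ✓
- |vy| = |'cb'| = 2 > 0 ✓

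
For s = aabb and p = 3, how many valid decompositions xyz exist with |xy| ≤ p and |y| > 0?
6

For s = 'aabb' with pumping length p = 3:

Constraints: |xy| ≤ 3, |y| > 0

Valid decompositions (|xy| ≤ p, |y| ≥ 1):
  • x='', y='a', z='abb'
  • x='a', y='a', z='bb'
  • x='', y='aa', z='bb'
  • x='aa', y='b', z='b'
  • x='a', y='ab', z='b'
  • x='', y='aab', z='b'

Total count: 6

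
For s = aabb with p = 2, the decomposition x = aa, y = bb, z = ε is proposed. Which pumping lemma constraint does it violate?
Violated: |xy| ≤ p

The decomposition x = aa, y = bb, z = ε for s = aabb with p = 2
violates the constraint: |xy| ≤ p

|xy| = |aabb| = 4 > 2 = p. The decomposition puts too many characters in xy.

Pumping lemma constraints:
1. xyz = s (decomposition is valid)
2. |xy| ≤ p
3. |y| > 0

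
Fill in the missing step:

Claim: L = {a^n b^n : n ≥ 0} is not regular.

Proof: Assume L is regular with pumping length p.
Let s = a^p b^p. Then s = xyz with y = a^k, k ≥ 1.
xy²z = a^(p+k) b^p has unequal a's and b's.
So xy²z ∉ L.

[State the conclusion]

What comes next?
This contradicts the pumping lemma for regular languages,
which guarantees xy^i z ∈ L for all i ≥ 0.

Since our assumption that L is regular leads to a contradiction,
we conclude that L = {a^n b^n : n ≥ 0} is NOT regular. ∎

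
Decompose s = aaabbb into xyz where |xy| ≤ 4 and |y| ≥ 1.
x = 'a', y = 'a', z = 'abbb'

For s = aaabbb and p = 4, one valid decomposition is:
- x = 'a' (length 1)
- y = 'a' (length 1)
- z = 'abbb' (length 4)

Verification:
- xyz = 'a' + 'a' + 'abbb' = aaabbb ✓
- |xy| = 2 ≤ 4 ✓
- |y| = 1 > 0 ✓

All pumping lemma constraints are satisfied.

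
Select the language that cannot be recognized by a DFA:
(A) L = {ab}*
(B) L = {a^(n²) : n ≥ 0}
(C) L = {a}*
(B) {a^(n²) : n ≥ 0}

(B) L = {a^(n²) : n ≥ 0} is NOT regular.

The pumping lemma can be used to prove this:
After pumping, length is no longer a perfect square

The other languages are regular because they can be recognized by finite automata.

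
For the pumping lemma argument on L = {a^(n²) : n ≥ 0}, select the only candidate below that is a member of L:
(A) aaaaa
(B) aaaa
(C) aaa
(B) aaaa

The pumping lemma is applied to a string s that lies in L, so first check membership of each option:
- (A) aaaaa has length 5, strictly between 2² = 4 and 3² = 9, so it is not in L ✗
- (B) aaaa has length 4 = 2², a perfect square, so it is in L ✓
- (C) aaa has length 3, strictly between 1² = 1 and 2² = 4, so it is not in L ✗

Only (B) aaaa is in L, so it is the only candidate that could play the role of s.
(In a complete proof one picks s in terms of the pumping length p so that |s| ≥ p is guaranteed; a fixed string like aaaa illustrates the shape of such an s.)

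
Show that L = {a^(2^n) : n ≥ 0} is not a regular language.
Assume for contradiction that L is regular, and let p ≥ 1 be the pumping length given by the pumping lemma.
Choose s = a^(2^p). Then s ∈ L and |s| = 2^p ≥ p.
By the pumping lemma, s = xyz for some x, y, z with |xy| ≤ p, |y| ≥ 1, and xy^i z ∈ L for every i ≥ 0.
Here y = a^k for some k with 1 ≤ k ≤ |xy| ≤ p, and p < 2^p.

Take i = 2: |xy²z| = 2^p + k.
Now 2^p < 2^p + k ≤ 2^p + p < 2^p + 2^p = 2^(p+1).
So |xy²z| lies strictly between the consecutive powers of two 2^p and 2^(p+1), hence is not a power of 2, and xy²z ∉ L.

This contradicts the pumping lemma, which requires xy^i z ∈ L for all i ≥ 0.
Hence L = {a^(2^n) : n ≥ 0} is not regular. ∎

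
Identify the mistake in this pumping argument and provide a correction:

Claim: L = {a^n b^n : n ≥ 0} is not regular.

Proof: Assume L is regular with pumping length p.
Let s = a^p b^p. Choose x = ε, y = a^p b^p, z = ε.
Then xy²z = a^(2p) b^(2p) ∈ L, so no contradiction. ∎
Error: The decomposition violates |xy| ≤ p. With y = a^p b^p, |xy| = |y| = 2p > p. (The proof also miscomputes xy²z, which would be a^p b^p a^p b^p rather than a^(2p) b^(2p), and it wrongly treats one harmless decomposition as settling the matter — the prover does not get to choose the decomposition.)

Correction: The pumping lemma requires |xy| ≤ p, and the argument must handle every decomposition satisfying |xy| ≤ p, |y| ≥ 1. Since s starts with p a's, any such y consists only of a's, say y = a^k with k ≥ 1. Then xy²z = a^(p+k) b^p has unequal numbers of a's and b's, so xy²z ∉ L — the required contradiction.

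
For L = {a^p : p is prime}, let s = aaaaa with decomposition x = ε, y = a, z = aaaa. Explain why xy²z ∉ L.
xy²z = aaaaaa ∉ L

Pumping with i = 2 replaces y = a by y² = aa:
- Original: s = xyz = aaaaa; aaaaa has length 5, which is prime, so it is in L
- Pumped: xy²z = ε · aa · aaaa = aaaaaa
- aaaaaa has length 6 = 2 × 3, which is not prime, so it is not in L

The pumping lemma would require xy²z ∈ L, so this decomposition yields a contradiction.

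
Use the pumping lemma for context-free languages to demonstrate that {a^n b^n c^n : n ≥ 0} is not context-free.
Assume for contradiction that L is context-free, and let p ≥ 1 be the pumping length given by the pumping lemma for CFLs.
Choose s = a^p b^p c^p. Then s ∈ L and |s| = 3p ≥ p.
By the CFL pumping lemma, s = uvxyz for some u, v, x, y, z with |vxy| ≤ p, |vy| ≥ 1, and uv^i xy^i z ∈ L for every i ≥ 0.

Because |vxy| ≤ p, the window vxy cannot contain both an a and a c: any substring of s containing both must include the entire block b^p plus at least one a and one c, so it has length ≥ p + 2 > p.
Hence at least one of the letters a, c does not occur in vy at all.

Take i = 0: the string uxz is obtained from s by deleting |vy| ≥ 1 symbols, so |uxz| = 3p − |vy| < 3p.
But the letter (a or c) that does not occur in vy still occurs exactly p times in uxz. Every string of L with exactly p copies of some letter is a^p b^p c^p, of length 3p. Since |uxz| < 3p, uxz ∉ L.

This contradicts the CFL pumping lemma, which requires uv^i xy^i z ∈ L for all i ≥ 0.
Hence L = {a^n b^n c^n : n ≥ 0} is not context-free. ∎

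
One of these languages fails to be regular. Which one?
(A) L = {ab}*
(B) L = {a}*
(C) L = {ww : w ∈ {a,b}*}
(C) {ww : w ∈ {a,b}*}

(C) L = {ww : w ∈ {a,b}*} is NOT regular.

The pumping lemma can be used to prove this:
After pumping, the two halves no longer match

The other languages are regular because they can be recognized by finite automata.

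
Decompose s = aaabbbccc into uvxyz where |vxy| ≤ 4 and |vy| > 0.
u='aa', v='a', x='bb', y='b', z='ccc'

For s = aaabbbccc with pumping length p = 4:

One valid decomposition:
- u = 'aa'
- v = 'a'
- x = 'bb'
- y = 'b'
- z = 'ccc'

Verification:
- uvxyz = 'aa' + 'a' + 'bb' + 'b' + 'ccc' = aaabbbccc ✓
- |vxy| = |'abbb'| = 4 ≤ 4 ✓
- |vy| = |'ab'| = 2 > 0 ✓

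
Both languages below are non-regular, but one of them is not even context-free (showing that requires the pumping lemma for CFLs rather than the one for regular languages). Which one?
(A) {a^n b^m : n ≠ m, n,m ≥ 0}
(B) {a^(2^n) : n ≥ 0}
(B) {a^(2^n) : n ≥ 0}

(B) {a^(2^n) : n ≥ 0} requires the CFL pumping lemma.

- {a^n b^m : n ≠ m, n,m ≥ 0} is context-free (but not regular)
  • Can be shown non-regular with the regular pumping lemma
  • After pumping a's, we can make n = m

- {a^(2^n) : n ≥ 0} is NOT context-free
  • Requires the CFL pumping lemma to prove
  • Gaps between powers of 2 grow exponentially

The CFL pumping lemma is "stronger" in that it can prove non-membership
in the larger class of context-free languages.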